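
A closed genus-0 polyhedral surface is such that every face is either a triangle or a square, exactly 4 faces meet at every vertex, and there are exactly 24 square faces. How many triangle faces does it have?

8

Let x be the number of triangles; then F = 24 + x.
Edge–face incidences: 2E = 4·24 + 3·x = 96 + 3x.
Every vertex has degree 4, so 4V = 2E.
Euler: V − E + F = 2 ⇒ (2E)/4 − E + (24 + x) = 2.
Multiply by 8: 2·(2E) − 4·(2E) + 8·(24 + x) = 16, i.e. 192 + 8x − 2·(96 + 3x) = 16.
Collecting terms: 2x = 16, so x = 8.
Then 2E = 96 + 3·8 = 120, so E = 60, V = 2E/4 = 30, F = 24 + 8 = 32.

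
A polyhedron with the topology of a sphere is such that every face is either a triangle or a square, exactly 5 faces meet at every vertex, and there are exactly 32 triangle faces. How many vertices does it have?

Let x be the number of squares; then F = 32 + x.
Edge–face incidences: 2E = 3·32 + 4·x = 96 + 4x.
Every vertex has degree 5, so 5V = 2E.
Euler: V − E + F = 2 ⇒ (2E)/5 − E + (32 + x) = 2.
Multiply by 10: 2·(2E) − 5·(2E) + 10·(32 + x) = 20, i.e. 320 + 10x − 3·(96 + 4x) = 20.
Collecting terms: −2x + 32 = 20, so −2x = −12, so x = 6.
Then 2E = 96 + 4·6 = 120, so E = 60, V = 2E/5 = 24, F = 32 + 6 = 38.

24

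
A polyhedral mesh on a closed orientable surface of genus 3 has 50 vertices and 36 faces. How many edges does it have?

90

For a closed orientable surface of genus 3, χ = 2 − 2·3 = -4.
E = V + F − (-4) = 50 + 36 − (-4) = 90.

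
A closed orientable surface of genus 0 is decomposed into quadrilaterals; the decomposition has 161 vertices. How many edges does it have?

318

χ = 2 − 2·0 = 2, and every face is a square so 4F = 2E.
V − E + F = 2 with E = 4F/2 gives 161 − (4/2 − 1)·F = 2, so F = 159 and E = 318.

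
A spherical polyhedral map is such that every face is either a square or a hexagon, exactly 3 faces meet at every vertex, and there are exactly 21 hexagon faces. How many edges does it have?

Let x be the number of squares; then F = 21 + x.
Edge–face incidences: 2E = 6·21 + 4·x = 126 + 4x.
Every vertex has degree 3, so 3V = 2E.
Euler: V − E + F = 2 ⇒ (2E)/3 − E + (21 + x) = 2.
Multiply by 6: 2·(2E) − 3·(2E) + 6·(21 + x) = 12, i.e. 126 + 6x − (126 + 4x) = 12.
Collecting terms: 2x = 12, so x = 6.
Then 2E = 126 + 4·6 = 150, so E = 75, V = 2E/3 = 50, F = 21 + 6 = 27.

75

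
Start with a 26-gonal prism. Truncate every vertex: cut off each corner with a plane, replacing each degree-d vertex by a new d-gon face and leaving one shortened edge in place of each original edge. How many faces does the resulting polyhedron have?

The base solid has V = 52, E = 78, F = 28.
Truncation replaces each original edge-end by a new vertex, so V′ = 2E = 156.
Each original edge survives, and each old vertex of degree d contributes d new edges; summing degrees gives Σd = 2E, so E′ = E + 2E = 3E = 234.
Each original face survives and each original vertex becomes one new face: F′ = F + V = 80.

80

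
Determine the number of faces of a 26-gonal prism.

A prism on an n-gon has two n-gon bases and n rectangular sides: V = 2·26 = 52, E = 3·26 = 78, F = 26 + 2 = 28.

28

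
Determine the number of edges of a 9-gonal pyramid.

A pyramid on an n-gon base has one n-gon and n triangles: V = 9 + 1 = 10, E = 2·9 = 18, F = 9 + 1 = 10.

18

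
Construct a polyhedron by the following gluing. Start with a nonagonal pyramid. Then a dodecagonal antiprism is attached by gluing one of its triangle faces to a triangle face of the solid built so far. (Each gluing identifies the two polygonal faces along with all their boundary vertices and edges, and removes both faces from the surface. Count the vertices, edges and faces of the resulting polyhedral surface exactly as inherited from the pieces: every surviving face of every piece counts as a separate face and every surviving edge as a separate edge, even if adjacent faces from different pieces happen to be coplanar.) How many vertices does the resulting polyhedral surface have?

31

A nonagonal pyramid: V=10, E=18, F=10.
Attach a dodecagonal antiprism (V=24, E=48, F=26) along a 3-gon: merge 3 vertices and 3 edges, delete both glued faces → V=31, E=63, F=34.
Check: V − E + F = 31 − 63 + 34 = 2.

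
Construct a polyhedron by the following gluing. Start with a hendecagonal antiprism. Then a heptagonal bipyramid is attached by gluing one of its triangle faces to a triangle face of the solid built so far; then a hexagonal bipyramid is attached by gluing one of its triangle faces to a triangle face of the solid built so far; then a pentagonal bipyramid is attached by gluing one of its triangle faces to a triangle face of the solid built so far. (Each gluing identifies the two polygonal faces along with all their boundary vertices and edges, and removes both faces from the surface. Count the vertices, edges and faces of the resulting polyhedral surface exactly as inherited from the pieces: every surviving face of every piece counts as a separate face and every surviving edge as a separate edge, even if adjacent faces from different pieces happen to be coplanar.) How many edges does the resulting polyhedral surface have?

A hendecagonal antiprism: V=22, E=44, F=24.
Attach a heptagonal bipyramid (V=9, E=21, F=14) along a 3-gon: merge 3 vertices and 3 edges, delete both glued faces → V=28, E=62, F=36.
Attach a hexagonal bipyramid (V=8, E=18, F=12) along a 3-gon: merge 3 vertices and 3 edges, delete both glued faces → V=33, E=77, F=46.
Attach a pentagonal bipyramid (V=7, E=15, F=10) along a 3-gon: merge 3 vertices and 3 edges, delete both glued faces → V=37, E=89, F=54.
Check: V − E + F = 37 − 89 + 54 = 2.

89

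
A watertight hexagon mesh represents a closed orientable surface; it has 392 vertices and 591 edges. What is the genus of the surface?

2

Every face is a hexagon and each edge borders two faces, so 6F = 2·591, giving F = 197.
χ = V − E + F = 392 − 591 + 197 = -2.
For a closed orientable surface χ = 2 − 2g, so g = (2 − (-2))/2 = 2.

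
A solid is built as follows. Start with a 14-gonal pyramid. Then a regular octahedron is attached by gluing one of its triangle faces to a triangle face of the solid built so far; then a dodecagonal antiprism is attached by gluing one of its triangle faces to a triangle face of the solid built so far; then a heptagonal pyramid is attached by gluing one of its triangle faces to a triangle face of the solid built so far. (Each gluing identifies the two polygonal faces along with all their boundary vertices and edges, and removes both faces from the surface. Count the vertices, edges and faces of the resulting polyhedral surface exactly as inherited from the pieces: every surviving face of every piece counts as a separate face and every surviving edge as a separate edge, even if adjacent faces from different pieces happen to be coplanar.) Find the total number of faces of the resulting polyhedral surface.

51

A 14-gonal pyramid: V=15, E=28, F=15.
Attach a regular octahedron (V=6, E=12, F=8) along a 3-gon: merge 3 vertices and 3 edges, delete both glued faces → V=18, E=37, F=21.
Attach a dodecagonal antiprism (V=24, E=48, F=26) along a 3-gon: merge 3 vertices and 3 edges, delete both glued faces → V=39, E=82, F=45.
Attach a heptagonal pyramid (V=8, E=14, F=8) along a 3-gon: merge 3 vertices and 3 edges, delete both glued faces → V=44, E=93, F=51.
Check: V − E + F = 44 − 93 + 51 = 2.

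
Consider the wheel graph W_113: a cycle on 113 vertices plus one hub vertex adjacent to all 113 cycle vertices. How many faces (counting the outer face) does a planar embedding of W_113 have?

114

W_113 has V = 113 + 1 = 114 vertices and E = 2·113 = 226 edges.
By Euler's formula F = 2 − V + E = 2 − 114 + 226 = 114.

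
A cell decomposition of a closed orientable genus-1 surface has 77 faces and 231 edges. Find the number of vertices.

154

For a closed orientable surface of genus 1, χ = 2 − 2·1 = 0.
V = 0 + E − F = 0 + 231 − 77 = 154.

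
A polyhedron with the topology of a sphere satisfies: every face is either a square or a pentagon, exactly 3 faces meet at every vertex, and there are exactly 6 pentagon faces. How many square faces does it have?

3

Let x be the number of squares; then F = 6 + x.
Edge–face incidences: 2E = 5·6 + 4·x = 30 + 4x.
Every vertex has degree 3, so 3V = 2E.
Euler: V − E + F = 2 ⇒ (2E)/3 − E + (6 + x) = 2.
Multiply by 6: 2·(2E) − 3·(2E) + 6·(6 + x) = 12, i.e. 36 + 6x − (30 + 4x) = 12.
Collecting terms: 2x + 6 = 12, so 2x = 6, so x = 3.
Then 2E = 30 + 4·3 = 42, so E = 21, V = 2E/3 = 14, F = 6 + 3 = 9.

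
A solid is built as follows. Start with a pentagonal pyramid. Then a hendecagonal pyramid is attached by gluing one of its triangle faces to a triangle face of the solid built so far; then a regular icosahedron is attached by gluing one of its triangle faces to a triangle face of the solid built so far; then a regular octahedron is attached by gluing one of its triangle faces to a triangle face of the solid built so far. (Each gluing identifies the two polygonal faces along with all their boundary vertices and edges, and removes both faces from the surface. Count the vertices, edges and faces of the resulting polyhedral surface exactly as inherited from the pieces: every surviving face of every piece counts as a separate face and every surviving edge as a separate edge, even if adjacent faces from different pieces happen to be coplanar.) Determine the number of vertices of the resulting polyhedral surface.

A pentagonal pyramid: V=6, E=10, F=6.
Attach a hendecagonal pyramid (V=12, E=22, F=12) along a 3-gon: merge 3 vertices and 3 edges, delete both glued faces → V=15, E=29, F=16.
Attach a regular icosahedron (V=12, E=30, F=20) along a 3-gon: merge 3 vertices and 3 edges, delete both glued faces → V=24, E=56, F=34.
Attach a regular octahedron (V=6, E=12, F=8) along a 3-gon: merge 3 vertices and 3 edges, delete both glued faces → V=27, E=65, F=40.
Check: V − E + F = 27 − 65 + 40 = 2.

27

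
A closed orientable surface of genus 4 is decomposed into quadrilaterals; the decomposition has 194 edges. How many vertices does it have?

91

χ = 2 − 2·4 = -6, and every face is a square so 4F = 2E.
F = 2E/4 = 97. Then V = -6 + E − F = -6 + 194 − 97 = 91.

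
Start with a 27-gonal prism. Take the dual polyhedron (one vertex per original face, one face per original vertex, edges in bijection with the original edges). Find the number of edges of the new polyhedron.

81

The base solid has V = 54, E = 81, F = 29.
The dual swaps V and F and preserves E: V′ = F = 29, E′ = E = 81, F′ = V = 54.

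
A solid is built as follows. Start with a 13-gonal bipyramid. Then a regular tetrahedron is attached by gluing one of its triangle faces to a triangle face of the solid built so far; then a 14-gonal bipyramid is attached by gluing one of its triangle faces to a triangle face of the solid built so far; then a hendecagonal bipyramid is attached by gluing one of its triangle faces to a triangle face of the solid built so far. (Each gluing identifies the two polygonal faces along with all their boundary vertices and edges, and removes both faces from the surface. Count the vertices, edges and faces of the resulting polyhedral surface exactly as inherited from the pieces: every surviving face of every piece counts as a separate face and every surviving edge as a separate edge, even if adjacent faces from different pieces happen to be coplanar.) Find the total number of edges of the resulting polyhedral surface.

111

A 13-gonal bipyramid: V=15, E=39, F=26.
Attach a regular tetrahedron (V=4, E=6, F=4) along a 3-gon: merge 3 vertices and 3 edges, delete both glued faces → V=16, E=42, F=28.
Attach a 14-gonal bipyramid (V=16, E=42, F=28) along a 3-gon: merge 3 vertices and 3 edges, delete both glued faces → V=29, E=81, F=54.
Attach a hendecagonal bipyramid (V=13, E=33, F=22) along a 3-gon: merge 3 vertices and 3 edges, delete both glued faces → V=39, E=111, F=74.
Check: V − E + F = 39 − 111 + 74 = 2.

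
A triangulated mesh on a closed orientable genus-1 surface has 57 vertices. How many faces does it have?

114

χ = 2 − 2·1 = 0, and every face is a triangle so 3F = 2E.
V − E + F = 0 with E = 3F/2 gives 57 − (3/2 − 1)·F = 0, so F = 114 and E = 171.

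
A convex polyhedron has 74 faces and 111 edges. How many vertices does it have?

Here V − E + F = 2.
V = 2 + E − F = 2 + 111 − 74 = 39.

39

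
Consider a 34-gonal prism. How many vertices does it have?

A prism on an n-gon has two n-gon bases and n rectangular sides: V = 2·34 = 68, E = 3·34 = 102, F = 34 + 2 = 36.
Check: V − E + F = 68 − 102 + 36 = 2.

68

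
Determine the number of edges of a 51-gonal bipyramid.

A bipyramid over an n-gon has 2n triangular faces and n + 2 vertices: V = 51 + 2 = 53, E = 3·51 = 153, F = 2·51 = 102.

153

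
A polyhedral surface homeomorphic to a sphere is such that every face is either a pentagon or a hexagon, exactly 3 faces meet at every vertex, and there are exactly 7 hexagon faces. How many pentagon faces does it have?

12

Let x be the number of pentagons; then F = 7 + x.
Edge–face incidences: 2E = 6·7 + 5·x = 42 + 5x.
Every vertex has degree 3, so 3V = 2E.
Euler: V − E + F = 2 ⇒ (2E)/3 − E + (7 + x) = 2.
Multiply by 6: 2·(2E) − 3·(2E) + 6·(7 + x) = 12, i.e. 42 + 6x − (42 + 5x) = 12.
Collecting terms: x = 12.
Then 2E = 42 + 5·12 = 102, so E = 51, V = 2E/3 = 34, F = 7 + 12 = 19.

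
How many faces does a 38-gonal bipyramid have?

76

A bipyramid over an n-gon has 2n triangular faces and n + 2 vertices: V = 38 + 2 = 40, E = 3·38 = 114, F = 2·38 = 76.
Check: V − E + F = 40 − 114 + 76 = 2.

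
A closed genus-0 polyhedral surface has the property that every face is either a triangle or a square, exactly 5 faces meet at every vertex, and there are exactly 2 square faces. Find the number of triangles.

24

Let x be the number of triangles; then F = 2 + x.
Edge–face incidences: 2E = 4·2 + 3·x = 8 + 3x.
Every vertex has degree 5, so 5V = 2E.
Euler: V − E + F = 2 ⇒ (2E)/5 − E + (2 + x) = 2.
Multiply by 10: 2·(2E) − 5·(2E) + 10·(2 + x) = 20, i.e. 20 + 10x − 3·(8 + 3x) = 20.
Collecting terms: x − 4 = 20, so x = 24.
Then 2E = 8 + 3·24 = 80, so E = 40, V = 2E/5 = 16, F = 2 + 24 = 26.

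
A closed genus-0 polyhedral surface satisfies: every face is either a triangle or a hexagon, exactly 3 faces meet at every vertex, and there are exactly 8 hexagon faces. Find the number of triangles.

Let x be the number of triangles; then F = 8 + x.
Edge–face incidences: 2E = 6·8 + 3·x = 48 + 3x.
Every vertex has degree 3, so 3V = 2E.
Euler: V − E + F = 2 ⇒ (2E)/3 − E + (8 + x) = 2.
Multiply by 6: 2·(2E) − 3·(2E) + 6·(8 + x) = 12, i.e. 48 + 6x − (48 + 3x) = 12.
Collecting terms: 3x = 12, so x = 4.
Then 2E = 48 + 3·4 = 60, so E = 30, V = 2E/3 = 20, F = 8 + 4 = 12.

4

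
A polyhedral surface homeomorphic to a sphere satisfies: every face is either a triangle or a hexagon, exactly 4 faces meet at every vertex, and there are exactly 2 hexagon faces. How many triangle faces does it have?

12

Let x be the number of triangles; then F = 2 + x.
Edge–face incidences: 2E = 6·2 + 3·x = 12 + 3x.
Every vertex has degree 4, so 4V = 2E.
Euler: V − E + F = 2 ⇒ (2E)/4 − E + (2 + x) = 2.
Multiply by 8: 2·(2E) − 4·(2E) + 8·(2 + x) = 16, i.e. 16 + 8x − 2·(12 + 3x) = 16.
Collecting terms: 2x − 8 = 16, so 2x = 24, so x = 12.
Then 2E = 12 + 3·12 = 48, so E = 24, V = 2E/4 = 12, F = 2 + 12 = 14.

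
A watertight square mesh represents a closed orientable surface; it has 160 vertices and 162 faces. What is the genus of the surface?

2

Every face is a square, so 2E = 4·162 = 648, giving E = 324.
χ = V − E + F = 160 − 324 + 162 = -2.
For a closed orientable surface χ = 2 − 2g, so g = (2 − (-2))/2 = 2.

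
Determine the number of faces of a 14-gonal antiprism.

30

An antiprism on an n-gon has two n-gon caps and 2n triangles: V = 2·14 = 28, E = 4·14 = 56, F = 2·14 + 2 = 30.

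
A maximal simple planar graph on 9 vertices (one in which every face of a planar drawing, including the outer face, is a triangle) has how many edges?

21

In a plane triangulation 3F = 2E and V − E + F = 2, so E = 3V − 6 = 3·9 − 6 = 21.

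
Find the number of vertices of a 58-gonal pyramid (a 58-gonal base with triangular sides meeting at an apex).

A pyramid on an n-gon base has one n-gon and n triangles: V = 58 + 1 = 59, E = 2·58 = 116, F = 58 + 1 = 59.

59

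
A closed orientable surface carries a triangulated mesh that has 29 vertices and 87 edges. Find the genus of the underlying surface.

1

Every face is a triangle and each edge borders two faces, so 3F = 2·87, giving F = 58.
χ = V − E + F = 29 − 87 + 58 = 0.
For a closed orientable surface χ = 2 − 2g, so g = (2 − (0))/2 = 1.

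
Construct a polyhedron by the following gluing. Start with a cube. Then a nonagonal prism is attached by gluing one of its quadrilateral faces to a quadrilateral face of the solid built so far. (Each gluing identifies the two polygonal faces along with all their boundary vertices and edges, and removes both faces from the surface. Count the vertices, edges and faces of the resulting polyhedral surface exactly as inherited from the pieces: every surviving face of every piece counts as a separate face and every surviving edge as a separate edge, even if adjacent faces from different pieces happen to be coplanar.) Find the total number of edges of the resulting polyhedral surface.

35

A cube: V=8, E=12, F=6.
Attach a nonagonal prism (V=18, E=27, F=11) along a 4-gon: merge 4 vertices and 4 edges, delete both glued faces → V=22, E=35, F=15.
Check: V − E + F = 22 − 35 + 15 = 2.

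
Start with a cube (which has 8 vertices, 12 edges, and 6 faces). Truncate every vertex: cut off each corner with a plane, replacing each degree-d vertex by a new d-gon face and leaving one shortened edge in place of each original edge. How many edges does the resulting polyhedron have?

Truncation replaces each original edge-end by a new vertex, so V′ = 2E = 24.
Each original edge survives, and each old vertex of degree d contributes d new edges; summing degrees gives Σd = 2E, so E′ = E + 2E = 3E = 36.
Each original face survives and each original vertex becomes one new face: F′ = F + V = 14.

36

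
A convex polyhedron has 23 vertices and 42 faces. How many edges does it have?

63

Here V − E + F = 2.
E = V + F − (2) = 23 + 42 − (2) = 63.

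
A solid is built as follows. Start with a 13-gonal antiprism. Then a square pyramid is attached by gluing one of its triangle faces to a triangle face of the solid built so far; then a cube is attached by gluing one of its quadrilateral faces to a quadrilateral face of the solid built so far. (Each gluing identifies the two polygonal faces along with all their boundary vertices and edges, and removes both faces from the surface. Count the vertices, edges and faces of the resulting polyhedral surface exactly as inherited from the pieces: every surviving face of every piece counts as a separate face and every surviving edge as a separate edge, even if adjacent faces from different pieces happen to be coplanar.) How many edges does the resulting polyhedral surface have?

65

A 13-gonal antiprism: V=26, E=52, F=28.
Attach a square pyramid (V=5, E=8, F=5) along a 3-gon: merge 3 vertices and 3 edges, delete both glued faces → V=28, E=57, F=31.
Attach a cube (V=8, E=12, F=6) along a 4-gon: merge 4 vertices and 4 edges, delete both glued faces → V=32, E=65, F=35.
Check: V − E + F = 32 − 65 + 35 = 2.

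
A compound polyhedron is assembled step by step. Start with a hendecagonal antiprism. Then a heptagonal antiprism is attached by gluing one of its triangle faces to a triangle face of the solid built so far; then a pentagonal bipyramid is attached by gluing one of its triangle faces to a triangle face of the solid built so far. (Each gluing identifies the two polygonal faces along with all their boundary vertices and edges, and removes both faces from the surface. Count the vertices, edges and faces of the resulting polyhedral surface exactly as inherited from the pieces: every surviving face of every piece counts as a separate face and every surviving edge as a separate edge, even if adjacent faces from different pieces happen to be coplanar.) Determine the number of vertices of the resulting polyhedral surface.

37

A hendecagonal antiprism: V=22, E=44, F=24.
Attach a heptagonal antiprism (V=14, E=28, F=16) along a 3-gon: merge 3 vertices and 3 edges, delete both glued faces → V=33, E=69, F=38.
Attach a pentagonal bipyramid (V=7, E=15, F=10) along a 3-gon: merge 3 vertices and 3 edges, delete both glued faces → V=37, E=81, F=46.
Check: V − E + F = 37 − 81 + 46 = 2.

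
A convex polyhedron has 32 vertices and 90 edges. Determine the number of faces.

60

Here V − E + F = 2.
F = 2 − V + E = 2 − 32 + 90 = 60.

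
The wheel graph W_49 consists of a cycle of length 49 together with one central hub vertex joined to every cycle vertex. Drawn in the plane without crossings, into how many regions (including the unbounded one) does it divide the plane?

50

W_49 has V = 49 + 1 = 50 vertices and E = 2·49 = 98 edges.
By Euler's formula F = 2 − V + E = 2 − 50 + 98 = 50.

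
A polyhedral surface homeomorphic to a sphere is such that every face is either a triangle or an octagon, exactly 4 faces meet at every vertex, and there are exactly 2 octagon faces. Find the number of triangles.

16

Let x be the number of triangles; then F = 2 + x.
Edge–face incidences: 2E = 8·2 + 3·x = 16 + 3x.
Every vertex has degree 4, so 4V = 2E.
Euler: V − E + F = 2 ⇒ (2E)/4 − E + (2 + x) = 2.
Multiply by 8: 2·(2E) − 4·(2E) + 8·(2 + x) = 16, i.e. 16 + 8x − 2·(16 + 3x) = 16.
Collecting terms: 2x − 16 = 16, so 2x = 32, so x = 16.
Then 2E = 16 + 3·16 = 64, so E = 32, V = 2E/4 = 16, F = 2 + 16 = 18.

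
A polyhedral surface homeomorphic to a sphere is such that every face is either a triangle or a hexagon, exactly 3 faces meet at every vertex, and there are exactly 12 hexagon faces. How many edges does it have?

Let x be the number of triangles; then F = 12 + x.
Edge–face incidences: 2E = 6·12 + 3·x = 72 + 3x.
Every vertex has degree 3, so 3V = 2E.
Euler: V − E + F = 2 ⇒ (2E)/3 − E + (12 + x) = 2.
Multiply by 6: 2·(2E) − 3·(2E) + 6·(12 + x) = 12, i.e. 72 + 6x − (72 + 3x) = 12.
Collecting terms: 3x = 12, so x = 4.
Then 2E = 72 + 3·4 = 84, so E = 42, V = 2E/3 = 28, F = 12 + 4 = 16.

42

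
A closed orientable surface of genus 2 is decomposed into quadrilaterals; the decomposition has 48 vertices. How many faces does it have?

50

χ = 2 − 2·2 = -2, and every face is a square so 4F = 2E.
V − E + F = -2 with E = 4F/2 gives 48 − (4/2 − 1)·F = -2, so F = 50 and E = 100.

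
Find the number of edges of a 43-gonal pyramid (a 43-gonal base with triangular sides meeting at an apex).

A pyramid on an n-gon base has one n-gon and n triangles: V = 43 + 1 = 44, E = 2·43 = 86, F = 43 + 1 = 44.

86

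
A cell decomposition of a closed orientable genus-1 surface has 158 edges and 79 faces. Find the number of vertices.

79

For a closed orientable surface of genus 1, χ = 2 − 2·1 = 0.
V = 0 + E − F = 0 + 158 − 79 = 79.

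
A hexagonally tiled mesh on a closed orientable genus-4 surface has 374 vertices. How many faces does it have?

χ = 2 − 2·4 = -6, and every face is a hexagon so 6F = 2E.
V − E + F = -6 with E = 6F/2 gives 374 − (6/2 − 1)·F = -6, so F = 190 and E = 570.

190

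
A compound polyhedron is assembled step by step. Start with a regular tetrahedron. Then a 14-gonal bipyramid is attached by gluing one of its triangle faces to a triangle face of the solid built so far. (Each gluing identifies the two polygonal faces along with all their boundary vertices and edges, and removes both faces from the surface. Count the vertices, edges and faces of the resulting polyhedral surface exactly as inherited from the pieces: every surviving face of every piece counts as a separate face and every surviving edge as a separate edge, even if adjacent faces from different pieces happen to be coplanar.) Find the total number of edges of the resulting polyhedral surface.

45

A regular tetrahedron: V=4, E=6, F=4.
Attach a 14-gonal bipyramid (V=16, E=42, F=28) along a 3-gon: merge 3 vertices and 3 edges, delete both glued faces → V=17, E=45, F=30.
Check: V − E + F = 17 − 45 + 30 = 2.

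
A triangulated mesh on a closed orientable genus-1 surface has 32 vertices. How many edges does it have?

96

χ = 2 − 2·1 = 0, and every face is a triangle so 3F = 2E.
V − E + F = 0 with E = 3F/2 gives 32 − (3/2 − 1)·F = 0, so F = 64 and E = 96.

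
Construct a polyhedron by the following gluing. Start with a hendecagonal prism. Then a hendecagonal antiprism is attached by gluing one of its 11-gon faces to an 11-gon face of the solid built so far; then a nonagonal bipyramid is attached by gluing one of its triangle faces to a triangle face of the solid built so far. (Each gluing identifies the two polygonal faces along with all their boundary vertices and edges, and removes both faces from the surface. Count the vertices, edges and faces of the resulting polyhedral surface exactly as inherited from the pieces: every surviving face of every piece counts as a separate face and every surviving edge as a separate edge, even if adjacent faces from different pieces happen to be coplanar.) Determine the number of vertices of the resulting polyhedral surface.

A hendecagonal prism: V=22, E=33, F=13.
Attach a hendecagonal antiprism (V=22, E=44, F=24) along an 11-gon: merge 11 vertices and 11 edges, delete both glued faces → V=33, E=66, F=35.
Attach a nonagonal bipyramid (V=11, E=27, F=18) along a 3-gon: merge 3 vertices and 3 edges, delete both glued faces → V=41, E=90, F=51.
Check: V − E + F = 41 − 90 + 51 = 2.

41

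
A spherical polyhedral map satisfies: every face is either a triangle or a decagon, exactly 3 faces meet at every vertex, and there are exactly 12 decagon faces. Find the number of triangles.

Let x be the number of triangles; then F = 12 + x.
Edge–face incidences: 2E = 10·12 + 3·x = 120 + 3x.
Every vertex has degree 3, so 3V = 2E.
Euler: V − E + F = 2 ⇒ (2E)/3 − E + (12 + x) = 2.
Multiply by 6: 2·(2E) − 3·(2E) + 6·(12 + x) = 12, i.e. 72 + 6x − (120 + 3x) = 12.
Collecting terms: 3x − 48 = 12, so 3x = 60, so x = 20.
Then 2E = 120 + 3·20 = 180, so E = 90, V = 2E/3 = 60, F = 12 + 20 = 32.

20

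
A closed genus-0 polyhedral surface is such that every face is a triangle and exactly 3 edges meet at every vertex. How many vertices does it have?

Each face has 3 edges and each edge borders two faces, so 2E = 3F.
Each vertex has degree 3, so 3V = 2E and hence V = 3F/3.
Euler: V − E + F = 2 ⇒ (3F/3) − (3F/2) + F = 2.
Multiply by 6: (6 − 9 + 6)F = 12, i.e. 3F = 12.
So F = 4, E = 3·4/2 = 6, V = 3·4/3 = 4.

4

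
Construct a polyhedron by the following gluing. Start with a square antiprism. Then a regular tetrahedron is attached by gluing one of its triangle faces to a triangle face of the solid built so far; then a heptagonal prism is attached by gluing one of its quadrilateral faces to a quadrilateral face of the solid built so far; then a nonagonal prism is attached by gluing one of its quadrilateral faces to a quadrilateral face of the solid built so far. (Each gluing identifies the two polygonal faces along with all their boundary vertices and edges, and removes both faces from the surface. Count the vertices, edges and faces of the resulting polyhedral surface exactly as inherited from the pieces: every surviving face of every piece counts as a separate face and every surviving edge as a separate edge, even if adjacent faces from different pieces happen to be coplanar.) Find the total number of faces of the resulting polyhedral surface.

28

A square antiprism: V=8, E=16, F=10.
Attach a regular tetrahedron (V=4, E=6, F=4) along a 3-gon: merge 3 vertices and 3 edges, delete both glued faces → V=9, E=19, F=12.
Attach a heptagonal prism (V=14, E=21, F=9) along a 4-gon: merge 4 vertices and 4 edges, delete both glued faces → V=19, E=36, F=19.
Attach a nonagonal prism (V=18, E=27, F=11) along a 4-gon: merge 4 vertices and 4 edges, delete both glued faces → V=33, E=59, F=28.
Check: V − E + F = 33 − 59 + 28 = 2.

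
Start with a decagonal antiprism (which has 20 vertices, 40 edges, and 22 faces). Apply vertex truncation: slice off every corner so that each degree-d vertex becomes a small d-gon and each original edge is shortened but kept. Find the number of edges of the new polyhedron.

Truncation replaces each original edge-end by a new vertex, so V′ = 2E = 80.
Each original edge survives, and each old vertex of degree d contributes d new edges; summing degrees gives Σd = 2E, so E′ = E + 2E = 3E = 120.
Each original face survives and each original vertex becomes one new face: F′ = F + V = 42.

120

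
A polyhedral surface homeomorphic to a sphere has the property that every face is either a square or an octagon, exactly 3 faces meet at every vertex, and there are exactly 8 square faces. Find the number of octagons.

2

Let x be the number of octagons; then F = 8 + x.
Edge–face incidences: 2E = 4·8 + 8·x = 32 + 8x.
Every vertex has degree 3, so 3V = 2E.
Euler: V − E + F = 2 ⇒ (2E)/3 − E + (8 + x) = 2.
Multiply by 6: 2·(2E) − 3·(2E) + 6·(8 + x) = 12, i.e. 48 + 6x − (32 + 8x) = 12.
Collecting terms: −2x + 16 = 12, so −2x = −4, so x = 2.
Then 2E = 32 + 8·2 = 48, so E = 24, V = 2E/3 = 16, F = 8 + 2 = 10.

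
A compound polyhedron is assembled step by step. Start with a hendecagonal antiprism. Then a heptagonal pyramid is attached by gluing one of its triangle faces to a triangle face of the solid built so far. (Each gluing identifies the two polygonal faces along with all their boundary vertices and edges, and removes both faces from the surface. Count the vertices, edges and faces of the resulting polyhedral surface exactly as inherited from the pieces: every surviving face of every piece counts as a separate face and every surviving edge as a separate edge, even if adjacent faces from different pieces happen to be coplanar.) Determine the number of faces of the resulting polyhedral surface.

30

A hendecagonal antiprism: V=22, E=44, F=24.
Attach a heptagonal pyramid (V=8, E=14, F=8) along a 3-gon: merge 3 vertices and 3 edges, delete both glued faces → V=27, E=55, F=30.
Check: V − E + F = 27 − 55 + 30 = 2.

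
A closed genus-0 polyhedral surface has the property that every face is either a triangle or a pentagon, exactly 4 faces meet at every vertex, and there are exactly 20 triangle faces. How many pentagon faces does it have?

12

Let x be the number of pentagons; then F = 20 + x.
Edge–face incidences: 2E = 3·20 + 5·x = 60 + 5x.
Every vertex has degree 4, so 4V = 2E.
Euler: V − E + F = 2 ⇒ (2E)/4 − E + (20 + x) = 2.
Multiply by 8: 2·(2E) − 4·(2E) + 8·(20 + x) = 16, i.e. 160 + 8x − 2·(60 + 5x) = 16.
Collecting terms: −2x + 40 = 16, so −2x = −24, so x = 12.
Then 2E = 60 + 5·12 = 120, so E = 60, V = 2E/4 = 30, F = 20 + 12 = 32.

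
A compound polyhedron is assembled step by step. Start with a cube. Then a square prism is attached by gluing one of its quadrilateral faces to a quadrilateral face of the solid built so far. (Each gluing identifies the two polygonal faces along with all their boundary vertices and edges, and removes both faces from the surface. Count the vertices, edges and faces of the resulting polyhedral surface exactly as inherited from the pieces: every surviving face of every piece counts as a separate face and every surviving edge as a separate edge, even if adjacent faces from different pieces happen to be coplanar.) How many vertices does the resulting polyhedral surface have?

12

A cube: V=8, E=12, F=6.
Attach a square prism (V=8, E=12, F=6) along a 4-gon: merge 4 vertices and 4 edges, delete both glued faces → V=12, E=20, F=10.
Check: V − E + F = 12 − 20 + 10 = 2.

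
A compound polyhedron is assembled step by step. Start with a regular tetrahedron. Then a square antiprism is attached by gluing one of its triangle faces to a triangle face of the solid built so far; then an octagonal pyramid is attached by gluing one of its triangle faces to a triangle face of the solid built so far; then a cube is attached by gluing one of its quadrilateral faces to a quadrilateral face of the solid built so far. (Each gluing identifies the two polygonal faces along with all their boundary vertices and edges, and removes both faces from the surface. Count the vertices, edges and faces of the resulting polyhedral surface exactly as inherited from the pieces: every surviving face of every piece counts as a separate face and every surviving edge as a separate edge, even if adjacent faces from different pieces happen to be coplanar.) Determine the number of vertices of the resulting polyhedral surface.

A regular tetrahedron: V=4, E=6, F=4.
Attach a square antiprism (V=8, E=16, F=10) along a 3-gon: merge 3 vertices and 3 edges, delete both glued faces → V=9, E=19, F=12.
Attach an octagonal pyramid (V=9, E=16, F=9) along a 3-gon: merge 3 vertices and 3 edges, delete both glued faces → V=15, E=32, F=19.
Attach a cube (V=8, E=12, F=6) along a 4-gon: merge 4 vertices and 4 edges, delete both glued faces → V=19, E=40, F=23.
Check: V − E + F = 19 − 40 + 23 = 2.

19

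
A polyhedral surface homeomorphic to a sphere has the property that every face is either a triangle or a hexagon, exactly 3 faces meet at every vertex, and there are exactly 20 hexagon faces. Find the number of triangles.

Let x be the number of triangles; then F = 20 + x.
Edge–face incidences: 2E = 6·20 + 3·x = 120 + 3x.
Every vertex has degree 3, so 3V = 2E.
Euler: V − E + F = 2 ⇒ (2E)/3 − E + (20 + x) = 2.
Multiply by 6: 2·(2E) − 3·(2E) + 6·(20 + x) = 12, i.e. 120 + 6x − (120 + 3x) = 12.
Collecting terms: 3x = 12, so x = 4.
Then 2E = 120 + 3·4 = 132, so E = 66, V = 2E/3 = 44, F = 20 + 4 = 24.

4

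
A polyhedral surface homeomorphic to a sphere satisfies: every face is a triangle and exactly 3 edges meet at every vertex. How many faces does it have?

4

Each face has 3 edges and each edge borders two faces, so 2E = 3F.
Each vertex has degree 3, so 3V = 2E and hence V = 3F/3.
Euler: V − E + F = 2 ⇒ (3F/3) − (3F/2) + F = 2.
Multiply by 6: (6 − 9 + 6)F = 12, i.e. 3F = 12.
So F = 4, E = 3·4/2 = 6, V = 3·4/3 = 4.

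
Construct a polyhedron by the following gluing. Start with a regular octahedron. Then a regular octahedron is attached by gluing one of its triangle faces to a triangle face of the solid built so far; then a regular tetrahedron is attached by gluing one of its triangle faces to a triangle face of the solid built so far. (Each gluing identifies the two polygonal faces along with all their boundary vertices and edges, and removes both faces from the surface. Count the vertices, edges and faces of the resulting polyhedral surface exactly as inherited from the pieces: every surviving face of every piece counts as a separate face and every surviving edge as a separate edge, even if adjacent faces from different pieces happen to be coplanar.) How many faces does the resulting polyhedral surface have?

16

A regular octahedron: V=6, E=12, F=8.
Attach a regular octahedron (V=6, E=12, F=8) along a 3-gon: merge 3 vertices and 3 edges, delete both glued faces → V=9, E=21, F=14.
Attach a regular tetrahedron (V=4, E=6, F=4) along a 3-gon: merge 3 vertices and 3 edges, delete both glued faces → V=10, E=24, F=16.
Check: V − E + F = 10 − 24 + 16 = 2.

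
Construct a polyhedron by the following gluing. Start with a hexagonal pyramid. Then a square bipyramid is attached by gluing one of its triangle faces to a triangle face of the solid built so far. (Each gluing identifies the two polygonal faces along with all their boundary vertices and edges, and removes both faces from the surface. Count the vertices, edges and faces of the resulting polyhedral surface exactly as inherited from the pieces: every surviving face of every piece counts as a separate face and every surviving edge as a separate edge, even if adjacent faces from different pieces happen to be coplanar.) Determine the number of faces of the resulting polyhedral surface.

13

A hexagonal pyramid: V=7, E=12, F=7.
Attach a square bipyramid (V=6, E=12, F=8) along a 3-gon: merge 3 vertices and 3 edges, delete both glued faces → V=10, E=21, F=13.
Check: V − E + F = 10 − 21 + 13 = 2.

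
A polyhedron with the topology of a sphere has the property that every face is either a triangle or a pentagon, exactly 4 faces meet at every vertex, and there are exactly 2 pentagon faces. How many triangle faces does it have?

Let x be the number of triangles; then F = 2 + x.
Edge–face incidences: 2E = 5·2 + 3·x = 10 + 3x.
Every vertex has degree 4, so 4V = 2E.
Euler: V − E + F = 2 ⇒ (2E)/4 − E + (2 + x) = 2.
Multiply by 8: 2·(2E) − 4·(2E) + 8·(2 + x) = 16, i.e. 16 + 8x − 2·(10 + 3x) = 16.
Collecting terms: 2x − 4 = 16, so 2x = 20, so x = 10.
Then 2E = 10 + 3·10 = 40, so E = 20, V = 2E/4 = 10, F = 2 + 10 = 12.

10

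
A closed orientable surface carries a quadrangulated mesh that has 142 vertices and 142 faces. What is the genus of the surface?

1

Every face is a square, so 2E = 4·142 = 568, giving E = 284.
χ = V − E + F = 142 − 284 + 142 = 0.
For a closed orientable surface χ = 2 − 2g, so g = (2 − (0))/2 = 1.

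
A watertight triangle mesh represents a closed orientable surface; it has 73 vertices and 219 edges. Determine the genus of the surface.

1

Every face is a triangle and each edge borders two faces, so 3F = 2·219, giving F = 146.
χ = V − E + F = 73 − 219 + 146 = 0.
For a closed orientable surface χ = 2 − 2g, so g = (2 − (0))/2 = 1.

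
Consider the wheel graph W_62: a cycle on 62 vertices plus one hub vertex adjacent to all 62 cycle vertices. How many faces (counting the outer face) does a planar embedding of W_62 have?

W_62 has V = 62 + 1 = 63 vertices and E = 2·62 = 124 edges.
By Euler's formula F = 2 − V + E = 2 − 63 + 124 = 63.

63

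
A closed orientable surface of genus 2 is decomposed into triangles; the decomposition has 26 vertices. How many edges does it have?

84

χ = 2 − 2·2 = -2, and every face is a triangle so 3F = 2E.
V − E + F = -2 with E = 3F/2 gives 26 − (3/2 − 1)·F = -2, so F = 56 and E = 84.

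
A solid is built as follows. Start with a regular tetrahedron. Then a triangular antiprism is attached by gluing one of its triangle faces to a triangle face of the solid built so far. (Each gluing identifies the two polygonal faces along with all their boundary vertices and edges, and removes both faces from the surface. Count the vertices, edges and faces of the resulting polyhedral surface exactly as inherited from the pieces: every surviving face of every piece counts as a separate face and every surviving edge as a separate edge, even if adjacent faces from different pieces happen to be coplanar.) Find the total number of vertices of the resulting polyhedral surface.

7

A regular tetrahedron: V=4, E=6, F=4.
Attach a triangular antiprism (V=6, E=12, F=8) along a 3-gon: merge 3 vertices and 3 edges, delete both glued faces → V=7, E=15, F=10.
Check: V − E + F = 7 − 15 + 10 = 2.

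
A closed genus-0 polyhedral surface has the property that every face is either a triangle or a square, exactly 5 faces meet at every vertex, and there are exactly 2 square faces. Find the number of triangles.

24

Let x be the number of triangles; then F = 2 + x.
Edge–face incidences: 2E = 4·2 + 3·x = 8 + 3x.
Every vertex has degree 5, so 5V = 2E.
Euler: V − E + F = 2 ⇒ (2E)/5 − E + (2 + x) = 2.
Multiply by 10: 2·(2E) − 5·(2E) + 10·(2 + x) = 20, i.e. 20 + 10x − 3·(8 + 3x) = 20.
Collecting terms: x − 4 = 20, so x = 24.
Then 2E = 8 + 3·24 = 80, so E = 40, V = 2E/5 = 16, F = 2 + 24 = 26.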